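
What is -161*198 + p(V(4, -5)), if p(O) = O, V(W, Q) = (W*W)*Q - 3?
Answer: -31961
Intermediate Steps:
V(W, Q) = -3 + Q*W² (V(W, Q) = W²*Q - 3 = Q*W² - 3 = -3 + Q*W²)
-161*198 + p(V(4, -5)) = -161*198 + (-3 - 5*4²) = -31878 + (-3 - 5*16) = -31878 + (-3 - 80) = -31878 - 83 = -31961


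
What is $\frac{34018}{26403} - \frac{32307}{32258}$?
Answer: $\frac{244350923}{851707974} \approx 0.2869$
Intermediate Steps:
$\frac{34018}{26403} - \frac{32307}{32258} = \frac{244350923}{851707974}$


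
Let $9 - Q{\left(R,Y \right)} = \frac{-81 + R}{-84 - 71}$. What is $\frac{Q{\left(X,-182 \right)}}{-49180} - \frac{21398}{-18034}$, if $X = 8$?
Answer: $\frac{40772743313}{34367844650} \approx 1.1864$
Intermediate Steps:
$Q{\left(R,Y \right)} = \frac{1314}{155} + \frac{R}{155}$ ($Q{\left(R,Y \right)} = 9 - \frac{-81 + R}{-84 - 71} = 9 - \frac{-81 + R}{-155} = 9 - \left(-81 + R\right) \left(- \frac{1}{155}\right) = 9 - \left(\frac{81}{155} - \frac{R}{155}\right) = 9 + \left(- \frac{81}{155} + \frac{R}{155}\right) = \frac{1314}{155} + \frac{R}{155}$)
$\frac{Q{\left(X,-182 \right)}}{-49180} - \frac{21398}{-18034} = \frac{\frac{1314}{155} + \frac{1}{155} \cdot 8}{-49180} - \frac{21398}{-18034} = \left(\frac{1314}{155} + \frac{8}{155}\right) \left(- \frac{1}{49180}\right) - - \frac{10699}{9017} = \frac{1322}{155} \left(- \frac{1}{49180}\right) + \frac{10699}{9017} = - \frac{661}{3811450} + \frac{10699}{9017} = \frac{40772743313}{34367844650}$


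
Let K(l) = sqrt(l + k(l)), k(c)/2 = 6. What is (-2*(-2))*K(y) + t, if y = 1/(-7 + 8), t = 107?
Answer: 107 + 4*sqrt(13) ≈ 121.42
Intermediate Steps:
k(c) = 12 (k(c) = 2*6 = 12)
y = 1 (y = 1/1 = 1)
K(l) = sqrt(12 + l) (K(l) = sqrt(l + 12) = sqrt(12 + l))
(-2*(-2))*K(y) + t = (-2*(-2))*sqrt(12 + 1) + 107 = 4*sqrt(13) + 107 = 107 + 4*sqrt(13)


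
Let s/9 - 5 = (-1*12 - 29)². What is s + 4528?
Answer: 19702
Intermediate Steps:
s = 15174 (s = 45 + 9*(-1*12 - 29)² = 45 + 9*(-12 - 29)² = 45 + 9*(-41)² = 45 + 9*1681 = 45 + 15129 = 15174)
s + 4528 = 15174 + 4528 = 19702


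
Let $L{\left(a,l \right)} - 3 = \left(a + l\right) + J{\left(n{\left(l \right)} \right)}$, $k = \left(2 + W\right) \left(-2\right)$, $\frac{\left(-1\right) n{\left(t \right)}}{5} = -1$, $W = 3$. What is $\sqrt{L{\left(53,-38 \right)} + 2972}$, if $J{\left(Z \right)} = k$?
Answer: $2 \sqrt{745} \approx 54.589$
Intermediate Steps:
$n{\left(t \right)} = 5$ ($n{\left(t \right)} = \left(-5\right) \left(-1\right) = 5$)
$k = -10$ ($k = \left(2 + 3\right) \left(-2\right) = 5 \left(-2\right) = -10$)
$J{\left(Z \right)} = -10$
$L{\left(a,l \right)} = -7 + a + l$ ($L{\left(a,l \right)} = 3 - \left(10 - a - l\right) = 3 + \left(-10 + a + l\right) = -7 + a + l$)
$\sqrt{L{\left(53,-38 \right)} + 2972} = \sqrt{\left(-7 + 53 - 38\right) + 2972} = \sqrt{8 + 2972} = \sqrt{2980} = 2 \sqrt{745}$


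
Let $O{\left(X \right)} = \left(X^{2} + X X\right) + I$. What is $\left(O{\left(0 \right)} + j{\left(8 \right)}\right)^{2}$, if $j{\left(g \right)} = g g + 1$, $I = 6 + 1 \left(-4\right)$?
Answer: $4489$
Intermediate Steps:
$I = 2$ ($I = 6 - 4 = 2$)
$j{\left(g \right)} = 1 + g^{2}$ ($j{\left(g \right)} = g^{2} + 1 = 1 + g^{2}$)
$O{\left(X \right)} = 2 + 2 X^{2}$ ($O{\left(X \right)} = \left(X^{2} + X X\right) + 2 = \left(X^{2} + X^{2}\right) + 2 = 2 X^{2} + 2 = 2 + 2 X^{2}$)
$\left(O{\left(0 \right)} + j{\left(8 \right)}\right)^{2} = \left(\left(2 + 2 \cdot 0^{2}\right) + \left(1 + 8^{2}\right)\right)^{2} = \left(\left(2 + 2 \cdot 0\right) + \left(1 + 64\right)\right)^{2} = \left(\left(2 + 0\right) + 65\right)^{2} = \left(2 + 65\right)^{2} = 67^{2} = 4489$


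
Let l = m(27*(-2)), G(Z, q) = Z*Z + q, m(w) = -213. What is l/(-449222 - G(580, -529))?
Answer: 213/785093 ≈ 0.00027131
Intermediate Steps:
G(Z, q) = q + Z**2 (G(Z, q) = Z**2 + q = q + Z**2)
l = -213
l/(-449222 - G(580, -529)) = -213/(-449222 - (-529 + 580**2)) = -213/(-449222 - (-529 + 336400)) = -213/(-449222 - 1*335871) = -213/(-449222 - 335871) = -213/(-785093) = -213*(-1/785093) = 213/785093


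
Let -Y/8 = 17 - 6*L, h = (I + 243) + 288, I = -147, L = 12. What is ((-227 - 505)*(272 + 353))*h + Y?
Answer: -175679560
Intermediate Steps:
h = 384 (h = (-147 + 243) + 288 = 96 + 288 = 384)
Y = 440 (Y = -8*(17 - 6*12) = -8*(17 - 72) = -8*(-55) = 440)
((-227 - 505)*(272 + 353))*h + Y = ((-227 - 505)*(272 + 353))*384 + 440 = -732*625*384 + 440 = -457500*384 + 440 = -175680000 + 440 = -175679560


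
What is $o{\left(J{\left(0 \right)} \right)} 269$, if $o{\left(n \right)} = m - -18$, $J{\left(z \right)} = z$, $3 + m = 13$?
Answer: $7532$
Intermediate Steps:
$m = 10$ ($m = -3 + 13 = 10$)
$o{\left(n \right)} = 28$ ($o{\left(n \right)} = 10 - -18 = 10 + 18 = 28$)
$o{\left(J{\left(0 \right)} \right)} 269 = 28 \cdot 269 = 7532$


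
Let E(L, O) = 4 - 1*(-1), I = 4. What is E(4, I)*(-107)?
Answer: -535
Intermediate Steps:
E(L, O) = 5 (E(L, O) = 4 + 1 = 5)
E(4, I)*(-107) = 5*(-107) = -535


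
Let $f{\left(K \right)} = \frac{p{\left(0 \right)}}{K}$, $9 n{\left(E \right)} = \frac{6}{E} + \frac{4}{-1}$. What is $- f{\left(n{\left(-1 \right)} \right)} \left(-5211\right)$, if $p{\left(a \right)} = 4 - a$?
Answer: $- \frac{93798}{5} \approx -18760.0$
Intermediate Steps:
$n{\left(E \right)} = - \frac{4}{9} + \frac{2}{3 E}$ ($n{\left(E \right)} = \frac{\frac{6}{E} + \frac{4}{-1}}{9} = \frac{\frac{6}{E} + 4 \left(-1\right)}{9} = \frac{\frac{6}{E} - 4}{9} = \frac{-4 + \frac{6}{E}}{9} = - \frac{4}{9} + \frac{2}{3 E}$)
$f{\left(K \right)} = \frac{4}{K}$ ($f{\left(K \right)} = \frac{4 - 0}{K} = \frac{4 + 0}{K} = \frac{4}{K}$)
$- f{\left(n{\left(-1 \right)} \right)} \left(-5211\right) = - \frac{4}{\frac{2}{9} \frac{1}{-1} \left(3 - -2\right)} \left(-5211\right) = - \frac{4}{\frac{2}{9} \left(-1\right) \left(3 + 2\right)} \left(-5211\right) = - \frac{4}{\frac{2}{9} \left(-1\right) 5} \left(-5211\right) = - \frac{4}{- \frac{10}{9}} \left(-5211\right) = - 4 \left(- \frac{9}{10}\right) \left(-5211\right) = - \frac{\left(-18\right) \left(-5211\right)}{5} = \left(-1\right) \frac{93798}{5} = - \frac{93798}{5}$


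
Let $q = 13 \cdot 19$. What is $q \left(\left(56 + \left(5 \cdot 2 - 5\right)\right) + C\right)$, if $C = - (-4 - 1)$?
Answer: $16302$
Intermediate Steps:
$q = 247$
$C = 5$ ($C = \left(-1\right) \left(-5\right) = 5$)
$q \left(\left(56 + \left(5 \cdot 2 - 5\right)\right) + C\right) = 247 \left(\left(56 + \left(5 \cdot 2 - 5\right)\right) + 5\right) = 247 \left(\left(56 + \left(10 - 5\right)\right) + 5\right) = 247 \left(\left(56 + 5\right) + 5\right) = 247 \left(61 + 5\right) = 247 \cdot 66 = 16302$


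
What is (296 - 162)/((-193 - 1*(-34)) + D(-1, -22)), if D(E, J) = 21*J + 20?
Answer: -134/601 ≈ -0.22296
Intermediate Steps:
D(E, J) = 20 + 21*J
(296 - 162)/((-193 - 1*(-34)) + D(-1, -22)) = (296 - 162)/((-193 - 1*(-34)) + (20 + 21*(-22))) = 134/((-193 + 34) + (20 - 462)) = 134/(-159 - 442) = 134/(-601) = 134*(-1/601) = -134/601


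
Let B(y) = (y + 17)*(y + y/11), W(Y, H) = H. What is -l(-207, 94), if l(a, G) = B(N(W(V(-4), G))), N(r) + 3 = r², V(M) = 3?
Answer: -85278600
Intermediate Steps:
N(r) = -3 + r²
B(y) = 12*y*(17 + y)/11 (B(y) = (17 + y)*(y + y*(1/11)) = (17 + y)*(y + y/11) = (17 + y)*(12*y/11) = 12*y*(17 + y)/11)
l(a, G) = 12*(-3 + G²)*(14 + G²)/11 (l(a, G) = 12*(-3 + G²)*(17 + (-3 + G²))/11 = 12*(-3 + G²)*(14 + G²)/11)
-l(-207, 94) = -12*(-3 + 94²)*(14 + 94²)/11 = -12*(-3 + 8836)*(14 + 8836)/11 = -12*8833*8850/11 = -1*85278600 = -85278600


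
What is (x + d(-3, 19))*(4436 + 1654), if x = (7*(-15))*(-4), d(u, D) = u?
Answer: 2539530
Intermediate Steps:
x = 420 (x = -105*(-4) = 420)
(x + d(-3, 19))*(4436 + 1654) = (420 - 3)*(4436 + 1654) = 417*6090 = 2539530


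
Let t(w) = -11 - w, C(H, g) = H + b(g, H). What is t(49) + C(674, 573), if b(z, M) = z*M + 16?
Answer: 386832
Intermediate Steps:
b(z, M) = 16 + M*z (b(z, M) = M*z + 16 = 16 + M*z)
C(H, g) = 16 + H + H*g (C(H, g) = H + (16 + H*g) = 16 + H + H*g)
t(49) + C(674, 573) = (-11 - 1*49) + (16 + 674 + 674*573) = (-11 - 49) + (16 + 674 + 386202) = -60 + 386892 = 386832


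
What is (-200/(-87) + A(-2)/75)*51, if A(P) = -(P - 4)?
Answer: 87958/725 ≈ 121.32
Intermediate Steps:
A(P) = 4 - P (A(P) = -(-4 + P) = 4 - P)
(-200/(-87) + A(-2)/75)*51 = (-200/(-87) + (4 - 1*(-2))/75)*51 = (-200*(-1/87) + (4 + 2)*(1/75))*51 = (200/87 + 6*(1/75))*51 = (200/87 + 2/25)*51 = (5174/2175)*51 = 87958/725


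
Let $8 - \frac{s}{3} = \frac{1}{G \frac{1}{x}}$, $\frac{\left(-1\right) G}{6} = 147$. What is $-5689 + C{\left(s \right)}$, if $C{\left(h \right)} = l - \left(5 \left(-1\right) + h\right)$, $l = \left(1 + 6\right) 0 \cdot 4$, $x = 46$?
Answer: $- \frac{839099}{147} \approx -5708.2$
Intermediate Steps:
$l = 0$ ($l = 7 \cdot 0 = 0$)
$G = -882$ ($G = \left(-6\right) 147 = -882$)
$s = \frac{3551}{147}$ ($s = 24 - \frac{3}{\left(-882\right) \frac{1}{46}} = 24 - \frac{3}{- \frac{441}{23}} = 24 - - \frac{23}{147} = 24 + \frac{23}{147} = \frac{3551}{147} \approx 24.156$)
$C{\left(h \right)} = 5 - h$ ($C{\left(h \right)} = 0 - \left(5 \left(-1\right) + h\right) = 0 - \left(-5 + h\right) = 5 - h$)
$-5689 + C{\left(s \right)} = -5689 + \left(5 - \frac{3551}{147}\right) = -5689 - \frac{2816}{147} = - \frac{839099}{147}$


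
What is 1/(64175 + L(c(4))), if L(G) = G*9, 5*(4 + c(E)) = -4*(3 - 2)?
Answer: 5/320659 ≈ 1.5593e-5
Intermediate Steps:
c(E) = -24/5 (c(E) = -4 + (-4*(3 - 2))/5 = -4 + (-4*1)/5 = -4 + (⅕)*(-4) = -4 - ⅘ = -24/5)
L(G) = 9*G
1/(64175 + L(c(4))) = 1/(64175 + 9*(-24/5)) = 1/(64175 - 216/5) = 1/(320659/5) = 5/320659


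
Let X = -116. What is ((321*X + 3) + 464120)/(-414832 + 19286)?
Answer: -426887/395546 ≈ -1.0792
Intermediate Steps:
((321*X + 3) + 464120)/(-414832 + 19286) = ((321*(-116) + 3) + 464120)/(-414832 + 19286) = ((-37236 + 3) + 464120)/(-395546) = (-37233 + 464120)*(-1/395546) = 426887*(-1/395546) = -426887/395546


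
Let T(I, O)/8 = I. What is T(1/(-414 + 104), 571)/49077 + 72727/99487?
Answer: 553229163797/756791142345 ≈ 0.73102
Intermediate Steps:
T(I, O) = 8*I
T(1/(-414 + 104), 571)/49077 + 72727/99487 = (8/(-414 + 104))/49077 + 72727/99487 = (8/(-310))*(1/49077) + 72727*(1/99487) = (8*(-1/310))*(1/49077) + 72727/99487 = -4/155*1/49077 + 72727/99487 = -4/7606935 + 72727/99487 = 553229163797/756791142345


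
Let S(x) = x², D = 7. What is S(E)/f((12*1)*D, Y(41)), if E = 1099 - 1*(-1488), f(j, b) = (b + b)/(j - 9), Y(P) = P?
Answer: 501942675/82 ≈ 6.1212e+6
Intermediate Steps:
f(j, b) = 2*b/(-9 + j) (f(j, b) = (2*b)/(-9 + j) = 2*b/(-9 + j))
E = 2587 (E = 1099 + 1488 = 2587)
S(E)/f((12*1)*D, Y(41)) = 2587²/((2*41/(-9 + (12*1)*7))) = 6692569/((2*41/(-9 + 12*7))) = 6692569/((2*41/(-9 + 84))) = 6692569/((2*41/75)) = 6692569/((2*41*(1/75))) = 6692569/(82/75) = 6692569*(75/82) = 501942675/82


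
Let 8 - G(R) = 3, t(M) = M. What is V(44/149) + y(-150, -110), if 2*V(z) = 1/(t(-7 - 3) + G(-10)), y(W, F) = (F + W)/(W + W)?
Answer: 23/30 ≈ 0.76667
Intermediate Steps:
G(R) = 5 (G(R) = 8 - 1*3 = 8 - 3 = 5)
y(W, F) = (F + W)/(2*W) (y(W, F) = (F + W)/((2*W)) = (F + W)*(1/(2*W)) = (F + W)/(2*W))
V(z) = -⅒ (V(z) = 1/(2*((-7 - 3) + 5)) = 1/(2*(-10 + 5)) = (½)/(-5) = (½)*(-⅕) = -⅒)
V(44/149) + y(-150, -110) = -⅒ + (½)*(-110 - 150)/(-150) = -⅒ + (½)*(-1/150)*(-260) = -⅒ + 13/15 = 23/30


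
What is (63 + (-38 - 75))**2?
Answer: 2500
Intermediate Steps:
(63 + (-38 - 75))**2 = (63 - 113)**2 = (-50)**2 = 2500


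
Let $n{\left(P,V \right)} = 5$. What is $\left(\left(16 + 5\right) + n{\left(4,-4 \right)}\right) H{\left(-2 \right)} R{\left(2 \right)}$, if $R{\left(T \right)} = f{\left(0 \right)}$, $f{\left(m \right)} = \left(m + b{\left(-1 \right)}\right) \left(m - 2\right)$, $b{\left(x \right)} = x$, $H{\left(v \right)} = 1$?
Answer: $52$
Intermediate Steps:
$f{\left(m \right)} = \left(-1 + m\right) \left(-2 + m\right)$ ($f{\left(m \right)} = \left(m - 1\right) \left(m - 2\right) = \left(-1 + m\right) \left(-2 + m\right)$)
$R{\left(T \right)} = 2$ ($R{\left(T \right)} = 2 + 0^{2} - 0 = 2 + 0 + 0 = 2$)
$\left(\left(16 + 5\right) + n{\left(4,-4 \right)}\right) H{\left(-2 \right)} R{\left(2 \right)} = \left(\left(16 + 5\right) + 5\right) 1 \cdot 2 = \left(21 + 5\right) 1 \cdot 2 = 26 \cdot 1 \cdot 2 = 26 \cdot 2 = 52$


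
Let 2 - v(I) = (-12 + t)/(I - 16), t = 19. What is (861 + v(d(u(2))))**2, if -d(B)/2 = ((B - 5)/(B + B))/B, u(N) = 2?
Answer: 2774234241/3721 ≈ 7.4556e+5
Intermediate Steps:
d(B) = -(-5 + B)/B**2 (d(B) = -2*(B - 5)/(B + B)/B = -2*(-5 + B)/((2*B))/B = -2*(-5 + B)*(1/(2*B))/B = -2*(-5 + B)/(2*B)/B = -(-5 + B)/B**2)
v(I) = 2 - 7/(-16 + I) (v(I) = 2 - (-12 + 19)/(I - 16) = 2 - 7/(-16 + I))
(861 + v(d(u(2))))**2 = (861 + (-39 + 2*((5 - 1*2)/2**2))/(-16 + (5 - 1*2)/2**2))**2 = (861 + (-39 + 2*((5 - 2)/4))/(-16 + (5 - 2)/4))**2 = (861 + (-39 + 2*((1/4)*3))/(-16 + (1/4)*3))**2 = (861 + (-39 + 2*(3/4))/(-16 + 3/4))**2 = (861 + (-39 + 3/2)/(-61/4))**2 = (861 - 4/61*(-75/2))**2 = (861 + 150/61)**2 = (52671/61)**2 = 2774234241/3721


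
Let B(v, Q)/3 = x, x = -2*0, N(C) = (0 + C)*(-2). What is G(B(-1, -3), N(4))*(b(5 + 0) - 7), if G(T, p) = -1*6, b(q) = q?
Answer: 12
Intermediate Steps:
N(C) = -2*C (N(C) = C*(-2) = -2*C)
x = 0
B(v, Q) = 0 (B(v, Q) = 3*0 = 0)
G(T, p) = -6
G(B(-1, -3), N(4))*(b(5 + 0) - 7) = -6*((5 + 0) - 7) = -6*(5 - 7) = -6*(-2) = 12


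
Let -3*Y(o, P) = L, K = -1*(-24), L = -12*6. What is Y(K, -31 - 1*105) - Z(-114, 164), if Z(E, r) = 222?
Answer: -198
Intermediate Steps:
L = -72
K = 24
Y(o, P) = 24 (Y(o, P) = -⅓*(-72) = 24)
Y(K, -31 - 1*105) - Z(-114, 164) = 24 - 1*222 = 24 - 222 = -198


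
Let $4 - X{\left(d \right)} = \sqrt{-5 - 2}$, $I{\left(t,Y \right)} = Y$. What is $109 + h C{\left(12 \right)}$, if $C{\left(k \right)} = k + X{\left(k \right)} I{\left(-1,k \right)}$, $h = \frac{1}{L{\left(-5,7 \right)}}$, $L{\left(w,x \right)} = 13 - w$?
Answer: $\frac{337}{3} - \frac{2 i \sqrt{7}}{3} \approx 112.33 - 1.7638 i$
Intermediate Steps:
$X{\left(d \right)} = 4 - i \sqrt{7}$ ($X{\left(d \right)} = 4 - \sqrt{-5 - 2} = 4 - \sqrt{-7} = 4 - i \sqrt{7}$)
$h = \frac{1}{18}$ ($h = \frac{1}{13 - -5} = \frac{1}{13 + 5} = \frac{1}{18} \approx 0.055556$)
$C{\left(k \right)} = k + k \left(4 - i \sqrt{7}\right)$ ($C{\left(k \right)} = k + \left(4 - i \sqrt{7}\right) k = k + k \left(4 - i \sqrt{7}\right)$)
$109 + h C{\left(12 \right)} = 109 + \frac{12 \left(5 - i \sqrt{7}\right)}{18} = 109 + \frac{60 - 12 i \sqrt{7}}{18} = 109 + \left(\frac{10}{3} - \frac{2 i \sqrt{7}}{3}\right) = \frac{337}{3} - \frac{2 i \sqrt{7}}{3}$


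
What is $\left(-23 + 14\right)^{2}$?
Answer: $81$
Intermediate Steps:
$\left(-23 + 14\right)^{2} = \left(-9\right)^{2} = 81$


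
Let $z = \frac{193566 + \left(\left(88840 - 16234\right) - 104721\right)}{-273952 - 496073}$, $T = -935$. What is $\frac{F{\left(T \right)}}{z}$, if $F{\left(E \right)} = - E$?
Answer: $- \frac{239991125}{53817} \approx -4459.4$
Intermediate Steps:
$z = - \frac{53817}{256675}$ ($z = \frac{193566 + \left(72606 - 104721\right)}{-770025} = \left(193566 - 32115\right) \left(- \frac{1}{770025}\right) = 161451 \left(- \frac{1}{770025}\right) = - \frac{53817}{256675} \approx -0.20967$)
$\frac{F{\left(T \right)}}{z} = \frac{\left(-1\right) \left(-935\right)}{- \frac{53817}{256675}} = 935 \left(- \frac{256675}{53817}\right) = - \frac{239991125}{53817}$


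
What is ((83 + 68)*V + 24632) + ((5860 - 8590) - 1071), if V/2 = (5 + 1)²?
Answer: 31703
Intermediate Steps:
V = 72 (V = 2*(5 + 1)² = 2*6² = 2*36 = 72)
((83 + 68)*V + 24632) + ((5860 - 8590) - 1071) = ((83 + 68)*72 + 24632) + ((5860 - 8590) - 1071) = (151*72 + 24632) + (-2730 - 1071) = (10872 + 24632) - 3801 = 35504 - 3801 = 31703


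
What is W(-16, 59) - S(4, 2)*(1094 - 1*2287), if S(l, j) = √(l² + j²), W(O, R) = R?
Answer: 59 + 2386*√5 ≈ 5394.3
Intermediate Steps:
S(l, j) = √(j² + l²)
W(-16, 59) - S(4, 2)*(1094 - 1*2287) = 59 - √(2² + 4²)*(1094 - 1*2287) = 59 - √(4 + 16)*(1094 - 2287) = 59 - √20*(-1193) = 59 - 2*√5*(-1193) = 59 - (-2386)*√5 = 59 + 2386*√5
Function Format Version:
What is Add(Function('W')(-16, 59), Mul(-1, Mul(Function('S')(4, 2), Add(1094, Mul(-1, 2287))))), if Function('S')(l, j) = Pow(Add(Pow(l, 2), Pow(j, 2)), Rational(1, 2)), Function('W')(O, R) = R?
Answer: Add(59, Mul(2386, Pow(5, Rational(1, 2)))) ≈ 5394.3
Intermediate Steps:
Function('S')(l, j) = Pow(Add(Pow(j, 2), Pow(l, 2)), Rational(1, 2))
Add(Function('W')(-16, 59), Mul(-1, Mul(Function('S')(4, 2), Add(1094, Mul(-1, 2287))))) = Add(59, Mul(-1, Mul(Pow(Add(Pow(2, 2), Pow(4, 2)), Rational(1, 2)), Add(1094, Mul(-1, 2287))))) = Add(59, Mul(-1, Mul(Pow(Add(4, 16), Rational(1, 2)), Add(1094, -2287)))) = Add(59, Mul(-1, Mul(Pow(20, Rational(1, 2)), -1193))) = Add(59, Mul(-1, Mul(Mul(2, Pow(5, Rational(1, 2))), -1193))) = Add(59, Mul(-1, Mul(-2386, Pow(5, Rational(1, 2))))) = Add(59, Mul(2386, Pow(5, Rational(1, 2))))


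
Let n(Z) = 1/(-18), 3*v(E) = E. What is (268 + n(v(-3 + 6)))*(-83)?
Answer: -400309/18 ≈ -22239.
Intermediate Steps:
v(E) = E/3
n(Z) = -1/18
(268 + n(v(-3 + 6)))*(-83) = (268 - 1/18)*(-83) = (4823/18)*(-83) = -400309/18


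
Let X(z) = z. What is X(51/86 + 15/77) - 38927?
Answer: -257769377/6622 ≈ -38926.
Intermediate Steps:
X(51/86 + 15/77) - 38927 = (51/86 + 15/77) - 38927 = 5217/6622 - 38927 = -257769377/6622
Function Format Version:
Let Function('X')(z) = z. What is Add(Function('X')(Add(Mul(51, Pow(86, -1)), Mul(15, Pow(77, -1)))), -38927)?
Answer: Rational(-257769377, 6622) ≈ -38926.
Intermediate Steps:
Add(Function('X')(Add(Mul(51, Pow(86, -1)), Mul(15, Pow(77, -1)))), -38927) = Add(Add(Mul(51, Pow(86, -1)), Mul(15, Pow(77, -1))), -38927) = Add(Add(Mul(51, Rational(1, 86)), Mul(15, Rational(1, 77))), -38927) = Add(Add(Rational(51, 86), Rational(15, 77)), -38927) = Add(Rational(5217, 6622), -38927) = Rational(-257769377, 6622)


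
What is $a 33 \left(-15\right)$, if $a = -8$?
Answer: $3960$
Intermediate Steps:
$a 33 \left(-15\right) = \left(-8\right) 33 \left(-15\right) = \left(-264\right) \left(-15\right) = 3960$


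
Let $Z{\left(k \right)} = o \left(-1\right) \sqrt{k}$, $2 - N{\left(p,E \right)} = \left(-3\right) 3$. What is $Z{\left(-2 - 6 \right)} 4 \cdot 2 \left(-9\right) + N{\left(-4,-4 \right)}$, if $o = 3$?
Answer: $11 + 432 i \sqrt{2} \approx 11.0 + 610.94 i$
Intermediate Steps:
$N{\left(p,E \right)} = 11$ ($N{\left(p,E \right)} = 2 - \left(-3\right) 3 = 2 - -9 = 2 + 9 = 11$)
$Z{\left(k \right)} = - 3 \sqrt{k}$ ($Z{\left(k \right)} = 3 \left(-1\right) \sqrt{k} = - 3 \sqrt{k}$)
$Z{\left(-2 - 6 \right)} 4 \cdot 2 \left(-9\right) + N{\left(-4,-4 \right)} = - 3 \sqrt{-2 - 6} \cdot 4 \cdot 2 \left(-9\right) + 11 = - 3 \sqrt{-8} \cdot 4 \cdot 2 \left(-9\right) + 11 = - 3 \cdot 2 i \sqrt{2} \cdot 4 \cdot 2 \left(-9\right) + 11 = - 6 i \sqrt{2} \cdot 4 \cdot 2 \left(-9\right) + 11 = - 24 i \sqrt{2} \cdot 2 \left(-9\right) + 11 = - 48 i \sqrt{2} \left(-9\right) + 11 = 432 i \sqrt{2} + 11 = 11 + 432 i \sqrt{2}$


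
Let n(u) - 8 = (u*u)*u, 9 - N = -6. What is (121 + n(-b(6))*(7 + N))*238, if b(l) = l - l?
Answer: 70686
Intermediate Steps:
N = 15 (N = 9 - 1*(-6) = 9 + 6 = 15)
b(l) = 0
n(u) = 8 + u³ (n(u) = 8 + (u*u)*u = 8 + u²*u = 8 + u³)
(121 + n(-b(6))*(7 + N))*238 = (121 + (8 + (-1*0)³)*(7 + 15))*238 = (121 + (8 + 0³)*22)*238 = (121 + (8 + 0)*22)*238 = (121 + 8*22)*238 = (121 + 176)*238 = 297*238 = 70686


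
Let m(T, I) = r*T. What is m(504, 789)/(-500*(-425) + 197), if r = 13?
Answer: 728/23633 ≈ 0.030804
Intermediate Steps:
m(T, I) = 13*T
m(504, 789)/(-500*(-425) + 197) = (13*504)/(-500*(-425) + 197) = 6552/(212500 + 197) = 6552/212697 = 6552*(1/212697) = 728/23633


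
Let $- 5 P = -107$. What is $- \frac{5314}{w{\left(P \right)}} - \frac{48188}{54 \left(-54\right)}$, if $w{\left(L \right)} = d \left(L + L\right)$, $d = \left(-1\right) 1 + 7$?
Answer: $- \frac{650197}{156006} \approx -4.1678$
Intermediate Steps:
$P = \frac{107}{5}$ ($P = \left(- \frac{1}{5}\right) \left(-107\right) = \frac{107}{5} \approx 21.4$)
$d = 6$ ($d = -1 + 7 = 6$)
$w{\left(L \right)} = 12 L$ ($w{\left(L \right)} = 6 \left(L + L\right) = 6 \cdot 2 L = 12 L$)
$- \frac{5314}{w{\left(P \right)}} - \frac{48188}{54 \left(-54\right)} = - \frac{5314}{12 \cdot \frac{107}{5}} - \frac{48188}{54 \left(-54\right)} = - \frac{5314}{\frac{1284}{5}} - \frac{48188}{-2916} = \left(-5314\right) \frac{5}{1284} - - \frac{12047}{729} = - \frac{13285}{642} + \frac{12047}{729} = - \frac{650197}{156006}$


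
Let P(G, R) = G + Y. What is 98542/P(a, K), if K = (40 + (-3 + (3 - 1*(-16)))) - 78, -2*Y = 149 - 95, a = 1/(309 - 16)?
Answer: -14436403/3955 ≈ -3650.2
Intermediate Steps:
a = 1/293 ≈ 0.0034130
Y = -27 (Y = -(149 - 95)/2 = -1/2*54 = -27)
K = -22 (K = (40 + (-3 + (3 + 16))) - 78 = (40 + (-3 + 19)) - 78 = (40 + 16) - 78 = 56 - 78 = -22)
P(G, R) = -27 + G (P(G, R) = G - 27 = -27 + G)
98542/P(a, K) = 98542/(-27 + 1/293) = 98542/(-7910/293) = 98542*(-293/7910) = -14436403/3955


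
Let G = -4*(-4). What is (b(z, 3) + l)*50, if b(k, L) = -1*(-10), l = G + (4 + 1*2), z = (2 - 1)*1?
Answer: 1600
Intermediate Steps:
z = 1 (z = 1*1 = 1)
G = 16
l = 22 (l = 16 + (4 + 1*2) = 16 + (4 + 2) = 16 + 6 = 22)
b(k, L) = 10
(b(z, 3) + l)*50 = (10 + 22)*50 = 32*50 = 1600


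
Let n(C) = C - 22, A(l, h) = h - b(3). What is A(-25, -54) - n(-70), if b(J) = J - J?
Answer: 38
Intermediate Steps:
b(J) = 0
A(l, h) = h (A(l, h) = h - 1*0 = h + 0 = h)
n(C) = -22 + C
A(-25, -54) - n(-70) = -54 - (-22 - 70) = -54 - 1*(-92) = -54 + 92 = 38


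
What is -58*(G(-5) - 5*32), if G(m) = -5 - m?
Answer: 9280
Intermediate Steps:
-58*(G(-5) - 5*32) = -58*((-5 - 1*(-5)) - 5*32) = -58*((-5 + 5) - 160) = -58*(0 - 160) = -58*(-160) = 9280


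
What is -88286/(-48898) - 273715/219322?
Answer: 2989473011/5362203578 ≈ 0.55751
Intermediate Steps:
-88286/(-48898) - 273715/219322 = -88286*(-1/48898) - 273715*1/219322 = 44143/24449 - 273715/219322 = 2989473011/5362203578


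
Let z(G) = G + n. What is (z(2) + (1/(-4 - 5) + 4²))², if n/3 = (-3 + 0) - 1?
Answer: 2809/81 ≈ 34.679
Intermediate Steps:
n = -12 (n = 3*((-3 + 0) - 1) = 3*(-3 - 1) = 3*(-4) = -12)
z(G) = -12 + G (z(G) = G - 12 = -12 + G)
(z(2) + (1/(-4 - 5) + 4²))² = ((-12 + 2) + (1/(-4 - 5) + 4²))² = (-10 + (1/(-9) + 16))² = (-10 + (1*(-⅑) + 16))² = (-10 + (-⅑ + 16))² = (-10 + 143/9)² = (53/9)² = 2809/81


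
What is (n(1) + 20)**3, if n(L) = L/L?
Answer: 9261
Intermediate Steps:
n(L) = 1
(n(1) + 20)**3 = (1 + 20)**3 = 21**3 = 9261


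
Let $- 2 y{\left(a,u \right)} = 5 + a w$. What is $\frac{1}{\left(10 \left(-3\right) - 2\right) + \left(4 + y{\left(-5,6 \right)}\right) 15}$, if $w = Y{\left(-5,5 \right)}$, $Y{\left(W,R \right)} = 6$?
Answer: $\frac{2}{431} \approx 0.0046404$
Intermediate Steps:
$w = 6$
$y{\left(a,u \right)} = - \frac{5}{2} - 3 a$ ($y{\left(a,u \right)} = - \frac{5 + a 6}{2} = - \frac{5 + 6 a}{2} = - \frac{5}{2} - 3 a$)
$\frac{1}{\left(10 \left(-3\right) - 2\right) + \left(4 + y{\left(-5,6 \right)}\right) 15} = \frac{1}{\left(10 \left(-3\right) - 2\right) + \left(4 - - \frac{25}{2}\right) 15} = \frac{1}{\left(-30 - 2\right) + \left(4 + \left(- \frac{5}{2} + 15\right)\right) 15} = \frac{1}{-32 + \left(4 + \frac{25}{2}\right) 15} = \frac{1}{-32 + \frac{33}{2} \cdot 15} = \frac{1}{-32 + \frac{495}{2}} = \frac{1}{\frac{431}{2}} = \frac{2}{431}$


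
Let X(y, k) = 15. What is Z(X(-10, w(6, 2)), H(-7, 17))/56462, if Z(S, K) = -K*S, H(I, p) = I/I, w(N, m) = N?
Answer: -15/56462 ≈ -0.00026567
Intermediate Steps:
H(I, p) = 1
Z(S, K) = -K*S
Z(X(-10, w(6, 2)), H(-7, 17))/56462 = -1*1*15/56462 = -15*1/56462 = -15/56462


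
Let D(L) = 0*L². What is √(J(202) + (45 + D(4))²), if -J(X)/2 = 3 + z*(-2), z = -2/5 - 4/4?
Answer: √50335/5 ≈ 44.871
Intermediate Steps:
D(L) = 0
z = -7/5 (z = -2*⅕ - 4*¼ = -⅖ - 1 = -7/5 ≈ -1.4000)
J(X) = -58/5 (J(X) = -2*(3 - 7/5*(-2)) = -2*(3 + 14/5) = -2*29/5 = -58/5)
√(J(202) + (45 + D(4))²) = √(-58/5 + (45 + 0)²) = √(-58/5 + 45²) = √(-58/5 + 2025) = √(10067/5) = √50335/5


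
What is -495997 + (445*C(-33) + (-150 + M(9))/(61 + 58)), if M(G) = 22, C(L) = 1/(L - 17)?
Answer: -590248301/1190 ≈ -4.9601e+5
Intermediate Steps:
C(L) = 1/(-17 + L)
-495997 + (445*C(-33) + (-150 + M(9))/(61 + 58)) = -495997 + (445/(-17 - 33) + (-150 + 22)/(61 + 58)) = -495997 + (445/(-50) - 128/119) = -495997 + (445*(-1/50) - 128*1/119) = -495997 + (-89/10 - 128/119) = -495997 - 11871/1190 = -590248301/1190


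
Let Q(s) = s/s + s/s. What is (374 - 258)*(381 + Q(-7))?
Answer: 44428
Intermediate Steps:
Q(s) = 2 (Q(s) = 1 + 1 = 2)
(374 - 258)*(381 + Q(-7)) = (374 - 258)*(381 + 2) = 116*383 = 44428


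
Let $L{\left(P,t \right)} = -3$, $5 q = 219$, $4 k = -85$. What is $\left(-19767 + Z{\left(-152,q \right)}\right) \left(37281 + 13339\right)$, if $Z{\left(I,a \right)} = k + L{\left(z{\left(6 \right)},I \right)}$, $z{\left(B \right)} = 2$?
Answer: $-1001833075$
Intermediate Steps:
$k = - \frac{85}{4}$ ($k = \frac{1}{4} \left(-85\right) = - \frac{85}{4} \approx -21.25$)
$q = \frac{219}{5}$ ($q = \frac{1}{5} \cdot 219 = \frac{219}{5} \approx 43.8$)
$Z{\left(I,a \right)} = - \frac{97}{4}$ ($Z{\left(I,a \right)} = - \frac{85}{4} - 3 = - \frac{97}{4}$)
$\left(-19767 + Z{\left(-152,q \right)}\right) \left(37281 + 13339\right) = \left(-19767 - \frac{97}{4}\right) \left(37281 + 13339\right) = \left(- \frac{79165}{4}\right) 50620 = -1001833075$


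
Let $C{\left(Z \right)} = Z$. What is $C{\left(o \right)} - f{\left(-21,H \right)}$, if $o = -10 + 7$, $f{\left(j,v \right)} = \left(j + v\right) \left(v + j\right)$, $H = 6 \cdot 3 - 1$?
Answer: $-19$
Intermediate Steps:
$H = 17$ ($H = 18 - 1 = 17$)
$f{\left(j,v \right)} = \left(j + v\right)^{2}$ ($f{\left(j,v \right)} = \left(j + v\right) \left(j + v\right) = \left(j + v\right)^{2}$)
$o = -3$
$C{\left(o \right)} - f{\left(-21,H \right)} = -3 - \left(-21 + 17\right)^{2} = -3 - \left(-4\right)^{2} = -3 - 16 = -19$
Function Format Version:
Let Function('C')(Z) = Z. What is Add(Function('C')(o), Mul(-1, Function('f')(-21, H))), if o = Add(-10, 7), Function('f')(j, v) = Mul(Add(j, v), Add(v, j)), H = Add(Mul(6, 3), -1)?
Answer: -19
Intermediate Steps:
H = 17 (H = Add(18, -1) = 17)
Function('f')(j, v) = Pow(Add(j, v), 2) (Function('f')(j, v) = Mul(Add(j, v), Add(j, v)) = Pow(Add(j, v), 2))
o = -3
Add(Function('C')(o), Mul(-1, Function('f')(-21, H))) = Add(-3, Mul(-1, Pow(Add(-21, 17), 2))) = Add(-3, Mul(-1, Pow(-4, 2))) = Add(-3, Mul(-1, 16)) = Add(-3, -16) = -19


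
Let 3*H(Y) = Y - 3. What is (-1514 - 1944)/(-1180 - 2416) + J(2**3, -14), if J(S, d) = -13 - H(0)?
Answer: -19847/1798 ≈ -11.038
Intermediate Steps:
H(Y) = -1 + Y/3 (H(Y) = (Y - 3)/3 = (-3 + Y)/3 = -1 + Y/3)
J(S, d) = -12 (J(S, d) = -13 - (-1 + (1/3)*0) = -13 - (-1 + 0) = -13 - 1*(-1) = -13 + 1 = -12)
(-1514 - 1944)/(-1180 - 2416) + J(2**3, -14) = (-1514 - 1944)/(-1180 - 2416) - 12 = -3458/(-3596) - 12 = -3458*(-1/3596) - 12 = 1729/1798 - 12 = -19847/1798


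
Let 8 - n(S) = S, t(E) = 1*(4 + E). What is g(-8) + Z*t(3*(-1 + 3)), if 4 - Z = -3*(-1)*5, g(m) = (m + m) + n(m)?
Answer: -110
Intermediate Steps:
t(E) = 4 + E
n(S) = 8 - S
g(m) = 8 + m (g(m) = (m + m) + (8 - m) = 2*m + (8 - m) = 8 + m)
Z = -11 (Z = 4 - (-3*(-1))*5 = 4 - 3*5 = 4 - 1*15 = 4 - 15 = -11)
g(-8) + Z*t(3*(-1 + 3)) = (8 - 8) - 11*(4 + 3*(-1 + 3)) = 0 - 11*(4 + 3*2) = 0 - 11*(4 + 6) = 0 - 11*10 = 0 - 110 = -110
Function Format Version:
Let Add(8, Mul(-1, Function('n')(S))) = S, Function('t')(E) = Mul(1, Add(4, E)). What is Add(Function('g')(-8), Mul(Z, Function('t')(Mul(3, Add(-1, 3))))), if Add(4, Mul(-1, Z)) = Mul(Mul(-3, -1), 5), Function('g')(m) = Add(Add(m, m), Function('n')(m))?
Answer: -110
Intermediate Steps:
Function('t')(E) = Add(4, E)
Function('n')(S) = Add(8, Mul(-1, S))
Function('g')(m) = Add(8, m) (Function('g')(m) = Add(Add(m, m), Add(8, Mul(-1, m))) = Add(Mul(2, m), Add(8, Mul(-1, m))) = Add(8, m))
Z = -11 (Z = Add(4, Mul(-1, Mul(Mul(-3, -1), 5))) = Add(4, Mul(-1, Mul(3, 5))) = Add(4, Mul(-1, 15)) = Add(4, -15) = -11)
Add(Function('g')(-8), Mul(Z, Function('t')(Mul(3, Add(-1, 3))))) = Add(Add(8, -8), Mul(-11, Add(4, Mul(3, Add(-1, 3))))) = Add(0, Mul(-11, Add(4, Mul(3, 2)))) = Add(0, Mul(-11, Add(4, 6))) = Add(0, Mul(-11, 10)) = Add(0, -110) = -110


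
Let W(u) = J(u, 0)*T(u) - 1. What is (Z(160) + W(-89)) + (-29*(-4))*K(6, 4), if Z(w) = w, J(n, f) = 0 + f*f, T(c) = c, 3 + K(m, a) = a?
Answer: 275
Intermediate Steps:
K(m, a) = -3 + a
J(n, f) = f² (J(n, f) = 0 + f² = f²)
W(u) = -1 (W(u) = 0²*u - 1 = 0*u - 1 = 0 - 1 = -1)
(Z(160) + W(-89)) + (-29*(-4))*K(6, 4) = (160 - 1) + (-29*(-4))*(-3 + 4) = 159 + 116*1 = 159 + 116 = 275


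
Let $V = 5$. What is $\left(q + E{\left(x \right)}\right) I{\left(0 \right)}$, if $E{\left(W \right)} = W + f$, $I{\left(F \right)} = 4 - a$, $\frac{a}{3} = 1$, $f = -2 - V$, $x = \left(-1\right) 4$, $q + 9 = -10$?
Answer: $-30$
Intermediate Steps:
$q = -19$ ($q = -9 - 10 = -19$)
$x = -4$
$f = -7$ ($f = -2 - 5 = -7$)
$a = 3$ ($a = 3 \cdot 1 = 3$)
$I{\left(F \right)} = 1$ ($I{\left(F \right)} = 4 - 3 = 1$)
$E{\left(W \right)} = -7 + W$ ($E{\left(W \right)} = W - 7 = -7 + W$)
$\left(q + E{\left(x \right)}\right) I{\left(0 \right)} = \left(-19 - 11\right) 1 = \left(-30\right) 1 = -30$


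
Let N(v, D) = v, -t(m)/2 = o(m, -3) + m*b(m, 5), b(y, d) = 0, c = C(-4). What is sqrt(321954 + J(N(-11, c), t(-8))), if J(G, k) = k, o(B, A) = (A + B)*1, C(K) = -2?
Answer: 2*sqrt(80494) ≈ 567.43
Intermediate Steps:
c = -2
o(B, A) = A + B
t(m) = 6 - 2*m (t(m) = -2*((-3 + m) + m*0) = -2*((-3 + m) + 0) = -2*(-3 + m) = 6 - 2*m)
sqrt(321954 + J(N(-11, c), t(-8))) = sqrt(321954 + (6 - 2*(-8))) = sqrt(321954 + (6 + 16)) = sqrt(321954 + 22) = sqrt(321976) = 2*sqrt(80494)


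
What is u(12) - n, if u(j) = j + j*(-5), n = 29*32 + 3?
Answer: -979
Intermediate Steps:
n = 931 (n = 928 + 3 = 931)
u(j) = -4*j (u(j) = j - 5*j = -4*j)
u(12) - n = -4*12 - 1*931 = -48 - 931 = -979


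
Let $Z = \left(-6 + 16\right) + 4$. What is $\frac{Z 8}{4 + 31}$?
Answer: $\frac{16}{5} \approx 3.2$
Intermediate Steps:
$Z = 14$ ($Z = 10 + 4 = 14$)
$\frac{Z 8}{4 + 31} = \frac{14 \cdot 8}{4 + 31} = \frac{112}{35} = 112 \cdot \frac{1}{35} = \frac{16}{5}$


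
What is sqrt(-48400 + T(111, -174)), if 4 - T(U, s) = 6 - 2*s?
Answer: 25*I*sqrt(78) ≈ 220.79*I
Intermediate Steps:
T(U, s) = -2 + 2*s (T(U, s) = 4 - (6 - 2*s) = 4 + (-6 + 2*s) = -2 + 2*s)
sqrt(-48400 + T(111, -174)) = sqrt(-48400 + (-2 + 2*(-174))) = sqrt(-48400 + (-2 - 348)) = sqrt(-48400 - 350) = sqrt(-48750) = 25*I*sqrt(78)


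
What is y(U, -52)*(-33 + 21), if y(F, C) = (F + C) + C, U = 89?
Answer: 180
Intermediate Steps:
y(F, C) = F + 2*C (y(F, C) = (C + F) + C = F + 2*C)
y(U, -52)*(-33 + 21) = (89 + 2*(-52))*(-33 + 21) = (89 - 104)*(-12) = -15*(-12) = 180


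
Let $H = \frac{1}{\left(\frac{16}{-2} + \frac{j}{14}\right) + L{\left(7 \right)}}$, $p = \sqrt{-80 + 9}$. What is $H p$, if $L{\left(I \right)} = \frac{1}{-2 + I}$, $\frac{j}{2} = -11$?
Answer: $- \frac{35 i \sqrt{71}}{328} \approx - 0.89913 i$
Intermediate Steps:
$j = -22$ ($j = 2 \left(-11\right) = -22$)
$p = i \sqrt{71}$ ($p = \sqrt{-71} = i \sqrt{71} \approx 8.4261 i$)
$H = - \frac{35}{328}$ ($H = \frac{1}{\left(\frac{16}{-2} - \frac{22}{14}\right) + \frac{1}{-2 + 7}} = \frac{1}{\left(16 \left(- \frac{1}{2}\right) - \frac{11}{7}\right) + \frac{1}{5}} = \frac{1}{\left(-8 - \frac{11}{7}\right) + \frac{1}{5}} = \frac{1}{- \frac{67}{7} + \frac{1}{5}} = \frac{1}{- \frac{328}{35}} = - \frac{35}{328} \approx -0.10671$)
$H p = - \frac{35 i \sqrt{71}}{328}$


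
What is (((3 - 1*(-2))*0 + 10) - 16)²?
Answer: 36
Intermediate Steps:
(((3 - 1*(-2))*0 + 10) - 16)² = (((3 + 2)*0 + 10) - 16)² = ((5*0 + 10) - 16)² = ((0 + 10) - 16)² = (10 - 16)² = (-6)² = 36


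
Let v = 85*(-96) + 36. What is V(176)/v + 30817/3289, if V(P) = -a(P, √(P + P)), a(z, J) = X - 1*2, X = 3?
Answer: 250360597/26719836 ≈ 9.3698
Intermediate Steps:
a(z, J) = 1 (a(z, J) = 3 - 1*2 = 3 - 2 = 1)
v = -8124 (v = -8160 + 36 = -8124)
V(P) = -1 (V(P) = -1*1 = -1)
V(176)/v + 30817/3289 = -1/(-8124) + 30817/3289 = -1*(-1/8124) + 30817*(1/3289) = 1/8124 + 30817/3289 = 250360597/26719836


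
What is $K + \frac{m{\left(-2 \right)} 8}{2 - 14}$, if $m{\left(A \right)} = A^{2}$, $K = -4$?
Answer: $- \frac{20}{3} \approx -6.6667$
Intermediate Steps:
$K + \frac{m{\left(-2 \right)} 8}{2 - 14} = -4 + \frac{\left(-2\right)^{2} \cdot 8}{2 - 14} = -4 + \frac{4 \cdot 8}{-12} = -4 + 32 \left(- \frac{1}{12}\right) = -4 - \frac{8}{3} = - \frac{20}{3}$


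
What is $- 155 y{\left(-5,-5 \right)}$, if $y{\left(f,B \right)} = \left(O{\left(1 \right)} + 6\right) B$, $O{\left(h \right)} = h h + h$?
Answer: $6200$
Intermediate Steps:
$O{\left(h \right)} = h + h^{2}$ ($O{\left(h \right)} = h^{2} + h = h + h^{2}$)
$y{\left(f,B \right)} = 8 B$ ($y{\left(f,B \right)} = \left(1 \left(1 + 1\right) + 6\right) B = \left(1 \cdot 2 + 6\right) B = \left(2 + 6\right) B = 8 B$)
$- 155 y{\left(-5,-5 \right)} = - 155 \cdot 8 \left(-5\right) = \left(-155\right) \left(-40\right) = 6200$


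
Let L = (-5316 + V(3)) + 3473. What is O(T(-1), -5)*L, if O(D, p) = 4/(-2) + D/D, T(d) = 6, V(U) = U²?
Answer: 1834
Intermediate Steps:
O(D, p) = -1 (O(D, p) = 4*(-½) + 1 = -2 + 1 = -1)
L = -1834 (L = (-5316 + 3²) + 3473 = (-5316 + 9) + 3473 = -5307 + 3473 = -1834)
O(T(-1), -5)*L = -1*(-1834) = 1834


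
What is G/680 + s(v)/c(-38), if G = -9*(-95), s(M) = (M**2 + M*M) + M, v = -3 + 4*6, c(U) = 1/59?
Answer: 7245843/136 ≈ 53278.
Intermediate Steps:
c(U) = 1/59
v = 21 (v = -3 + 24 = 21)
s(M) = M + 2*M**2 (s(M) = (M**2 + M**2) + M = 2*M**2 + M = M + 2*M**2)
G = 855
G/680 + s(v)/c(-38) = 855/680 + (21*(1 + 2*21))/(1/59) = 855*(1/680) + (21*(1 + 42))*59 = 171/136 + (21*43)*59 = 171/136 + 903*59 = 171/136 + 53277 = 7245843/136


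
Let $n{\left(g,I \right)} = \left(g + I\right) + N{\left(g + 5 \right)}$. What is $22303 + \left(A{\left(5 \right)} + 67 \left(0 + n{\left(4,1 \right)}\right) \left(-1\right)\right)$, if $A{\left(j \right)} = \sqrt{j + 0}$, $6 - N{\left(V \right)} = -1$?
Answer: $21499 + \sqrt{5} \approx 21501.0$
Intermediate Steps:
$N{\left(V \right)} = 7$ ($N{\left(V \right)} = 6 - -1 = 6 + 1 = 7$)
$n{\left(g,I \right)} = 7 + I + g$ ($n{\left(g,I \right)} = \left(g + I\right) + 7 = \left(I + g\right) + 7 = 7 + I + g$)
$A{\left(j \right)} = \sqrt{j}$
$22303 + \left(A{\left(5 \right)} + 67 \left(0 + n{\left(4,1 \right)}\right) \left(-1\right)\right) = 22303 + \left(\sqrt{5} + 67 \left(0 + \left(7 + 1 + 4\right)\right) \left(-1\right)\right) = 22303 + \left(\sqrt{5} + 67 \left(0 + 12\right) \left(-1\right)\right) = 22303 + \left(\sqrt{5} + 67 \cdot 12 \left(-1\right)\right) = 22303 + \left(\sqrt{5} + 67 \left(-12\right)\right) = 22303 - \left(804 - \sqrt{5}\right) = 21499 + \sqrt{5}$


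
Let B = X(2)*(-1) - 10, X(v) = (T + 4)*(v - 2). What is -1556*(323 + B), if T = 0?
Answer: -487028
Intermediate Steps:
X(v) = -8 + 4*v (X(v) = (0 + 4)*(v - 2) = 4*(-2 + v) = -8 + 4*v)
B = -10 (B = (-8 + 4*2)*(-1) - 10 = (-8 + 8)*(-1) - 10 = 0*(-1) - 10 = 0 - 10 = -10)
-1556*(323 + B) = -1556*(323 - 10) = -1556*313 = -487028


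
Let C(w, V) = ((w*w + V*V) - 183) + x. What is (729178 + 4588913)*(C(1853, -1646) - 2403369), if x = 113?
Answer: 19886926841226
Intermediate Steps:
C(w, V) = -70 + V² + w² (C(w, V) = ((w*w + V*V) - 183) + 113 = ((w² + V²) - 183) + 113 = ((V² + w²) - 183) + 113 = (-183 + V² + w²) + 113 = -70 + V² + w²)
(729178 + 4588913)*(C(1853, -1646) - 2403369) = (729178 + 4588913)*((-70 + (-1646)² + 1853²) - 2403369) = 5318091*((-70 + 2709316 + 3433609) - 2403369) = 5318091*(6142855 - 2403369) = 5318091*3739486 = 19886926841226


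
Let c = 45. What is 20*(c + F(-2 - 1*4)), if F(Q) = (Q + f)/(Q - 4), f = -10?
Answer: 932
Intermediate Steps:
F(Q) = (-10 + Q)/(-4 + Q) (F(Q) = (Q - 10)/(Q - 4) = (-10 + Q)/(-4 + Q))
20*(c + F(-2 - 1*4)) = 20*(45 + (-10 + (-2 - 1*4))/(-4 + (-2 - 1*4))) = 20*(45 + (-10 + (-2 - 4))/(-4 + (-2 - 4))) = 20*(45 + (-10 - 6)/(-4 - 6)) = 20*(45 - 16/(-10)) = 20*(45 - ⅒*(-16)) = 20*(45 + 8/5) = 20*(233/5) = 932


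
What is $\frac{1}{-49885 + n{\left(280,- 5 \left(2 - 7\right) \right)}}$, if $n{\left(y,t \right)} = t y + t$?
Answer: $- \frac{1}{42860} \approx -2.3332 \cdot 10^{-5}$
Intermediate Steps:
$n{\left(y,t \right)} = t + t y$
$\frac{1}{-49885 + n{\left(280,- 5 \left(2 - 7\right) \right)}} = \frac{1}{-49885 + - 5 \left(2 - 7\right) \left(1 + 280\right)} = \frac{1}{-49885 + \left(-5\right) \left(-5\right) 281} = \frac{1}{-49885 + 25 \cdot 281} = \frac{1}{-49885 + 7025} = \frac{1}{-42860} = - \frac{1}{42860}$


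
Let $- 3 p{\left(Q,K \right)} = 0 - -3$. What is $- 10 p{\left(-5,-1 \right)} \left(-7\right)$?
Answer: $-70$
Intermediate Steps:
$p{\left(Q,K \right)} = -1$ ($p{\left(Q,K \right)} = - \frac{0 - -3}{3} = - \frac{0 + 3}{3} = \left(- \frac{1}{3}\right) 3 = -1$)
$- 10 p{\left(-5,-1 \right)} \left(-7\right) = \left(-10\right) \left(-1\right) \left(-7\right) = 10 \left(-7\right) = -70$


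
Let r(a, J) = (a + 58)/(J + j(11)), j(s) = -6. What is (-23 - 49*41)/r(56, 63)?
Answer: -1016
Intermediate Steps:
r(a, J) = (58 + a)/(-6 + J) (r(a, J) = (a + 58)/(J - 6) = (58 + a)/(-6 + J))
(-23 - 49*41)/r(56, 63) = (-23 - 49*41)/(((58 + 56)/(-6 + 63))) = (-23 - 2009)/((114/57)) = -2032/((1/57)*114) = -2032/2 = -2032*½ = -1016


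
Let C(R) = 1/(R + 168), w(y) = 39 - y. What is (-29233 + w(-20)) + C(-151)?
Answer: -495957/17 ≈ -29174.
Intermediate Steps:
C(R) = 1/(168 + R)
(-29233 + w(-20)) + C(-151) = (-29233 + (39 - 1*(-20))) + 1/(168 - 151) = (-29233 + (39 + 20)) + 1/17 = (-29233 + 59) + 1/17 = -29174 + 1/17 = -495957/17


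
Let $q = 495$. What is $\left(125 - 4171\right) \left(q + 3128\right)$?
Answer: $-14658658$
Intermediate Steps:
$\left(125 - 4171\right) \left(q + 3128\right) = \left(125 - 4171\right) \left(495 + 3128\right) = \left(-4046\right) 3623 = -14658658$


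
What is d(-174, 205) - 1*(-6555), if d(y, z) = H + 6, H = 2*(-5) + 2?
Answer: 6553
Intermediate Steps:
H = -8 (H = -10 + 2 = -8)
d(y, z) = -2 (d(y, z) = -8 + 6 = -2)
d(-174, 205) - 1*(-6555) = -2 - 1*(-6555) = -2 + 6555 = 6553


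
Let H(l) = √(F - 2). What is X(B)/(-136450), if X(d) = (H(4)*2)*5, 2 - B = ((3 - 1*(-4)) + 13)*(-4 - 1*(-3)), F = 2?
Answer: 0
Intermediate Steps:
H(l) = 0 (H(l) = √(2 - 2) = √0 = 0)
B = 22 (B = 2 - ((3 - 1*(-4)) + 13)*(-4 - 1*(-3)) = 2 - ((3 + 4) + 13)*(-4 + 3) = 2 - (7 + 13)*(-1) = 2 - 20*(-1) = 2 - 1*(-20) = 2 + 20 = 22)
X(d) = 0 (X(d) = (0*2)*5 = 0*5 = 0)
X(B)/(-136450) = 0/(-136450) = 0*(-1/136450) = 0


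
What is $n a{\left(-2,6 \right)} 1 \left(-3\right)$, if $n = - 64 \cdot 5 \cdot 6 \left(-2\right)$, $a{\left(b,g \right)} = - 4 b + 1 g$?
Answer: $-161280$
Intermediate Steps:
$a{\left(b,g \right)} = g - 4 b$ ($a{\left(b,g \right)} = - 4 b + g = g - 4 b$)
$n = 3840$ ($n = - 64 \cdot 30 \left(-2\right) = \left(-64\right) \left(-60\right) = 3840$)
$n a{\left(-2,6 \right)} 1 \left(-3\right) = 3840 \left(6 - -8\right) 1 \left(-3\right) = 3840 \left(6 + 8\right) 1 \left(-3\right) = 3840 \cdot 14 \cdot 1 \left(-3\right) = 3840 \cdot 14 \left(-3\right) = 3840 \left(-42\right) = -161280$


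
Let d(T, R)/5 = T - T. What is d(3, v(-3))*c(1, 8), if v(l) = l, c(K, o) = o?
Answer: 0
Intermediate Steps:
d(T, R) = 0 (d(T, R) = 5*(T - T) = 5*0 = 0)
d(3, v(-3))*c(1, 8) = 0*8 = 0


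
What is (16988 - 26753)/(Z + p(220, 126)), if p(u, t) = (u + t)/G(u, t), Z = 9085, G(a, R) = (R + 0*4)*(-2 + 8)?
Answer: -3691170/3434303 ≈ -1.0748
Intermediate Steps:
G(a, R) = 6*R (G(a, R) = (R + 0)*6 = R*6 = 6*R)
p(u, t) = (t + u)/(6*t) (p(u, t) = (u + t)/((6*t)) = (t + u)*(1/(6*t)) = (t + u)/(6*t))
(16988 - 26753)/(Z + p(220, 126)) = (16988 - 26753)/(9085 + (1/6)*(126 + 220)/126) = -9765/(9085 + (1/6)*(1/126)*346) = -9765/(9085 + 173/378) = -9765/3434303/378 = -9765*378/3434303 = -3691170/3434303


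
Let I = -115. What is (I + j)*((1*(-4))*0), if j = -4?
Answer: 0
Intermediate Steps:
(I + j)*((1*(-4))*0) = (-115 - 4)*((1*(-4))*0) = -(-476)*0 = -119*0 = 0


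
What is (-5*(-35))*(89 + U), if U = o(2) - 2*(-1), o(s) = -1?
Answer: 15750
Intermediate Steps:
U = 1 (U = -1 - 2*(-1) = -1 + 2 = 1)
(-5*(-35))*(89 + U) = (-5*(-35))*(89 + 1) = 175*90 = 15750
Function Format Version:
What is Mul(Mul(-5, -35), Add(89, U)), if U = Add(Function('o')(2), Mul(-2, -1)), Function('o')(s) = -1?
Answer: 15750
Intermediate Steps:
U = 1 (U = Add(-1, Mul(-2, -1)) = Add(-1, 2) = 1)
Mul(Mul(-5, -35), Add(89, U)) = Mul(Mul(-5, -35), Add(89, 1)) = Mul(175, 90) = 15750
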